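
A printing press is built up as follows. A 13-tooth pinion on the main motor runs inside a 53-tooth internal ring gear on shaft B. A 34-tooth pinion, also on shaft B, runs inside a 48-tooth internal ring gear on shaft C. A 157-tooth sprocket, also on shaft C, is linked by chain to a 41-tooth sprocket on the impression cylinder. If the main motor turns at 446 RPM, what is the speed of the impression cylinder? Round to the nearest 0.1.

296.7 RPM

internal gear 53/13 = 4.0769 → 446/4.0769 = 109.4 RPM
internal gear 48/34 = 1.4118 → 109.4/1.4118 = 77.489 RPM
chain 41/157 = 0.26115 → 77.489/0.26115 = 296.73 RPM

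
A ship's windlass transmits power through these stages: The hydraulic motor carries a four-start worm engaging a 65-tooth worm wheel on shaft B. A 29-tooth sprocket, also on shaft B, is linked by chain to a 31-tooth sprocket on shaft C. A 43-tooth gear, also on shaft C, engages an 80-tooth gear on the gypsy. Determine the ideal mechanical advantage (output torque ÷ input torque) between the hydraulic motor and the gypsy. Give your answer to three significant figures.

Each stage contributes driven/driver: worm 65/4 = 16.25, chain 31/29 = 1.069, gear mesh 80/43 = 1.8605.
Overall: 16.25 × 1.069 × 1.8605 = 32.318.

32.3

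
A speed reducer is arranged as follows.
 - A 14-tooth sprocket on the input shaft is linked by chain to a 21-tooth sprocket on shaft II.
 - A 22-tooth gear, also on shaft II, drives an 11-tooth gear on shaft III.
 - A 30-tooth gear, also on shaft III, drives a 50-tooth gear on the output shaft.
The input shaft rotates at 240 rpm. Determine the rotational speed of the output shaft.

the input shaft → shaft II (chain, 21/14): 240 ÷ 1.5 = 160 rpm
shaft II → shaft III (gear mesh, 11/22): 160 ÷ 0.5 = 320 rpm
shaft III → the output shaft (gear mesh, 50/30): 320 ÷ 1.6667 = 192 rpm

192 rpm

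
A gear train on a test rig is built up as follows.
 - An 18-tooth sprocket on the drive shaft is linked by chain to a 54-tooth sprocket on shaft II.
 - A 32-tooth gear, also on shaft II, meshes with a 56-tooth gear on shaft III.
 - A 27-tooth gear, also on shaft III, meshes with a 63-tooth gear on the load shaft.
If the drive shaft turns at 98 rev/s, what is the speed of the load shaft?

the drive shaft → shaft II (chain, 54/18): 98 ÷ 3 = 32.667 rev/s
shaft II → shaft III (gear mesh, 56/32): 32.667 ÷ 1.75 = 18.667 rev/s
shaft III → the load shaft (gear mesh, 63/27): 18.667 ÷ 2.3333 = 8 rev/s

8 rev/s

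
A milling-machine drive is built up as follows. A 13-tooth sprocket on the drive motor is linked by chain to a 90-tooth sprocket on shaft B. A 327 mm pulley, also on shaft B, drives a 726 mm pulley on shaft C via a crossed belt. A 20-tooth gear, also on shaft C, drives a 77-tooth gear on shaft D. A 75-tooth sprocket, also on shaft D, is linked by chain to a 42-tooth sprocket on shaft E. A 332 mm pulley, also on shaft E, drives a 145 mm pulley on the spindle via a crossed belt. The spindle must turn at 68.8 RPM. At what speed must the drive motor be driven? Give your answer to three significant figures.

996 RPM

Overall ratio R = 6.9231 × 2.2202 × 3.85 × 0.56 × 0.43675 = 14.473.
Required input speed = output speed × R = 68.8 × 14.473 = 995.76 RPM.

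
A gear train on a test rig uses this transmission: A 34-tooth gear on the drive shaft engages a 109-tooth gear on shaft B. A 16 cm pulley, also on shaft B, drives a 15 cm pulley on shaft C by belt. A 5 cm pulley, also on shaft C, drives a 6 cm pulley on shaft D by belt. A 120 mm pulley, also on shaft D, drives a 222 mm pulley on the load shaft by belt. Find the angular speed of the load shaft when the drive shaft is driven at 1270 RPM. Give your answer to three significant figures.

the drive shaft → shaft B (gear mesh, 109/34): 1270 ÷ 3.2059 = 396.15 RPM
shaft B → shaft C (belt, 15/16): 396.15 ÷ 0.9375 = 422.56 RPM
shaft C → shaft D (belt, 6/5): 422.56 ÷ 1.2 = 352.13 RPM
shaft D → the load shaft (belt, 222/120): 352.13 ÷ 1.85 = 190.34 RPM

190 RPM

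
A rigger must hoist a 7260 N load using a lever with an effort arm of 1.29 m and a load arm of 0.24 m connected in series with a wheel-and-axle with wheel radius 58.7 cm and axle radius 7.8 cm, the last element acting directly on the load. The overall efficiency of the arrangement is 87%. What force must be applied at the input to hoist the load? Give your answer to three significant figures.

206 N

Lever MA = effort arm / load arm = 1.29/0.24 = 5.375.
Wheel-and-axle MA = R/r = 58.7/7.8 = 7.5256.
Combined ideal MA = 5.375 × 7.5256 = 40.45.
Actual MA = 40.45 × 0.87 = 35.192.
Effort = load / actual MA = 7260 / 35.192 = 206.3 N.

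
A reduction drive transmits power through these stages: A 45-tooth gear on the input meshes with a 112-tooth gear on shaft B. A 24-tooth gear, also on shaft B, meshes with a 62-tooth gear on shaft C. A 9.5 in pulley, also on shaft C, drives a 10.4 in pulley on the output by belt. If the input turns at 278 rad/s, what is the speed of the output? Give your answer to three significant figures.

39.5 rad/s

gear mesh 112/45 = 2.4889 → 278/2.4889 = 111.7 rad/s
gear mesh 62/24 = 2.5833 → 111.7/2.5833 = 43.237 rad/s
belt 10.4/9.5 = 1.0947 → 43.237/1.0947 = 39.496 rad/s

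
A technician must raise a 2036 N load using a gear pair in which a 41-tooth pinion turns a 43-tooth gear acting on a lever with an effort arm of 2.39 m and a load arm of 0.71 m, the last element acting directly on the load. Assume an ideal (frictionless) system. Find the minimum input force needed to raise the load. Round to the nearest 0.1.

Gear pair MA = 43/41 = 1.0488.
Lever MA = effort arm / load arm = 2.39/0.71 = 3.3662.
Combined ideal MA = 1.0488 × 3.3662 = 3.5304.
Effort = load / MA = 2036 / 3.5304 = 576.7 N.

576.7 N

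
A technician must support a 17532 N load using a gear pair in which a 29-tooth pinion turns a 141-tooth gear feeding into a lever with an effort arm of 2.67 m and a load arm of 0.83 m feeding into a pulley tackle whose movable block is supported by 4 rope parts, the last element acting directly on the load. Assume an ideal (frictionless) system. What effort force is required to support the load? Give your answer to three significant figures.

Gear pair MA = 141/29 = 4.8621.
Lever MA = effort arm / load arm = 2.67/0.83 = 3.2169.
Block-and-tackle MA = number of supporting rope parts = 4.
Combined ideal MA = 4.8621 × 3.2169 × 4 = 62.563.
Effort = load / MA = 17532 / 62.563 = 280.23 N.

280 N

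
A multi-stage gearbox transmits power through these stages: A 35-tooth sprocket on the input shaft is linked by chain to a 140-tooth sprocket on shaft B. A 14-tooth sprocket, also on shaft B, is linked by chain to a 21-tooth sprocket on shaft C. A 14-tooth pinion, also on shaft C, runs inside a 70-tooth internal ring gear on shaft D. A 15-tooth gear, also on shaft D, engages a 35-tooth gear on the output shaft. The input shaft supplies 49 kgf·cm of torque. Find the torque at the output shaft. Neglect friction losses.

3430 kgf·cm

After the chain (140/35): 49 × 4 = 196 kgf·cm
After the chain (21/14): 196 × 1.5 = 294 kgf·cm
After the internal gear (70/14): 294 × 5 = 1470 kgf·cm
After the gear mesh (35/15): 1470 × 2.3333 = 3430 kgf·cm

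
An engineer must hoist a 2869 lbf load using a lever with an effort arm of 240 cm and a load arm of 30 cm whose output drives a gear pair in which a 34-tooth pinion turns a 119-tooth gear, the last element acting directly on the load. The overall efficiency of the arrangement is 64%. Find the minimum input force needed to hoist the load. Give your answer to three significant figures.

160 lbf

Lever MA = effort arm / load arm = 240/30 = 8.
Gear pair MA = 119/34 = 3.5.
Combined ideal MA = 8 × 3.5 = 28.
Actual MA = 28 × 0.64 = 17.92.
Effort = load / actual MA = 2869 / 17.92 = 160.1 lbf.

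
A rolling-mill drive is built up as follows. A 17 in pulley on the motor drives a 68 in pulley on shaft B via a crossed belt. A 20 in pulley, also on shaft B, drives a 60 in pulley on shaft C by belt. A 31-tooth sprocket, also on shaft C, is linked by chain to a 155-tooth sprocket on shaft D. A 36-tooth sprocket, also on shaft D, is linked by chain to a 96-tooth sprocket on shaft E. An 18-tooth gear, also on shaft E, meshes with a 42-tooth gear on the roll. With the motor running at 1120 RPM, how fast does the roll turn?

3 RPM

Belt: ratio = 68/17 = 4, so shaft B turns at 1120 / 4 = 280 RPM.
Belt: ratio = 60/20 = 3, so shaft C turns at 280 / 3 = 93.333 RPM.
Chain: ratio = 155/31 = 5, so shaft D turns at 93.333 / 5 = 18.667 RPM.
Chain: ratio = 96/36 = 2.6667, so shaft E turns at 18.667 / 2.6667 = 7 RPM.
Gear mesh: ratio = 42/18 = 2.3333, so the roll turns at 7 / 2.3333 = 3 RPM.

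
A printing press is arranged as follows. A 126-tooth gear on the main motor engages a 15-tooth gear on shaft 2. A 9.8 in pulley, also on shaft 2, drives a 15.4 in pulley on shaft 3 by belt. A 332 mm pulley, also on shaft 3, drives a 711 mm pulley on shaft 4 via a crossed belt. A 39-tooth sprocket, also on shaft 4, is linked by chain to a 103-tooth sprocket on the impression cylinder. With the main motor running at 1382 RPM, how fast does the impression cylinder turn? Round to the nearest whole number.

1306 RPM

Gear mesh: ratio = 15/126 = 0.11905, so shaft 2 turns at 1382 / 0.11905 = 11609 RPM.
Belt: ratio = 15.4/9.8 = 1.5714, so shaft 3 turns at 11609 / 1.5714 = 7387.4 RPM.
Belt: ratio = 711/332 = 2.1416, so shaft 4 turns at 7387.4 / 2.1416 = 3449.5 RPM.
Chain: ratio = 103/39 = 2.641, so the impression cylinder turns at 3449.5 / 2.641 = 1306.1 RPM.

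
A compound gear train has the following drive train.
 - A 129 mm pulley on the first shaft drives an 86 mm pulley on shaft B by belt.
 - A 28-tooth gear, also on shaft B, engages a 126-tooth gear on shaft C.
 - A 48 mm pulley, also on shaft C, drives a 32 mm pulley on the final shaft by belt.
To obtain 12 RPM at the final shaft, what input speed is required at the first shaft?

24 RPM

Overall ratio R = 0.66667 × 4.5 × 0.66667 = 2.
Required input speed = output speed × R = 12 × 2 = 24 RPM.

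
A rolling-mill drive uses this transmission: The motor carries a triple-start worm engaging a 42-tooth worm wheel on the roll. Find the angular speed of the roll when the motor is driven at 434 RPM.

worm 42/3 = 14 → 434/14 = 31 RPM

31 RPM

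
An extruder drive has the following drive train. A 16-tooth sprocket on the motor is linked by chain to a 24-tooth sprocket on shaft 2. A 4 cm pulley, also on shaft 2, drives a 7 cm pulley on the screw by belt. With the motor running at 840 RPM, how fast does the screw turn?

320 RPM

Chain: ratio = 24/16 = 1.5, so shaft 2 turns at 840 / 1.5 = 560 RPM.
Belt: ratio = 7/4 = 1.75, so the screw turns at 560 / 1.75 = 320 RPM.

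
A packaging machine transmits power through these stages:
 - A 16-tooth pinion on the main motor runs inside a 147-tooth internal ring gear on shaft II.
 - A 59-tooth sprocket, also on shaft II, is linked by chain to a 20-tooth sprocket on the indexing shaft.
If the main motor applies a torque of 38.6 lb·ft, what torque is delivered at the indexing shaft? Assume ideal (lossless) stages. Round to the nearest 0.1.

120.2 lb·ft

internal gear 147/16 = 9.1875 → τ = 38.6·9.1875 = 354.64 lb·ft
chain 20/59 = 0.33898 → τ = 354.64·0.33898 = 120.22 lb·ft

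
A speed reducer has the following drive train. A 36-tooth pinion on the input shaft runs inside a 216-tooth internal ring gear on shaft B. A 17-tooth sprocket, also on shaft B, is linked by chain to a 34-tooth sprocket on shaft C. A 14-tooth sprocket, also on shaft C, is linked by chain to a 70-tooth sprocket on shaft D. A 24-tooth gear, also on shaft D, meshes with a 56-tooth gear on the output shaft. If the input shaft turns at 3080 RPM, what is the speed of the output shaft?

22 RPM

Internal gear: ratio = 216/36 = 6, so shaft B turns at 3080 / 6 = 513.33 RPM.
Chain: ratio = 34/17 = 2, so shaft C turns at 513.33 / 2 = 256.67 RPM.
Chain: ratio = 70/14 = 5, so shaft D turns at 256.67 / 5 = 51.333 RPM.
Gear mesh: ratio = 56/24 = 2.3333, so the output shaft turns at 51.333 / 2.3333 = 22 RPM.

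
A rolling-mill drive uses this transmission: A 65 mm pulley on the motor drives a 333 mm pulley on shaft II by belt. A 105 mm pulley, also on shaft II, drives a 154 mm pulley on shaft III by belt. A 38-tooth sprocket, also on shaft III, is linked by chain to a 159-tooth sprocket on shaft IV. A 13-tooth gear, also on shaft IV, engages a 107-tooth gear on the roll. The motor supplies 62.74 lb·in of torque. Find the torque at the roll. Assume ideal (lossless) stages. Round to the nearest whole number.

belt 333/65 = 5.1231 → τ = 62.74·5.1231 = 321.42 lb·in
belt 154/105 = 1.4667 → τ = 321.42·1.4667 = 471.42 lb·in
chain 159/38 = 4.1842 → τ = 471.42·4.1842 = 1972.5 lb·in
gear mesh 107/13 = 8.2308 → τ = 1972.5·8.2308 = 16235 lb·in

16235 lb·in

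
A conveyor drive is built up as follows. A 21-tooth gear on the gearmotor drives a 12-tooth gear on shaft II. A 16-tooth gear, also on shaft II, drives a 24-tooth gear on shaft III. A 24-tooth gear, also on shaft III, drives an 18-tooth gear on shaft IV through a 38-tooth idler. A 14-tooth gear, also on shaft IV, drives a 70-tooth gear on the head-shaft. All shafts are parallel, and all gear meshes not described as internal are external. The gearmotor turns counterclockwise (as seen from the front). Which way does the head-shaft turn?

clockwise

the gearmotor → shaft II: external mesh, 1 reversal → CW.
shaft II → shaft III: external mesh, 1 reversal → CCW.
shaft III → shaft IV: driver → idler → driven is 2 external meshes, 2 reversals → CCW.
shaft IV → the head-shaft: external mesh, 1 reversal → CW.
5 reversals in total — an odd number — so the head-shaft turns opposite to the gearmotor.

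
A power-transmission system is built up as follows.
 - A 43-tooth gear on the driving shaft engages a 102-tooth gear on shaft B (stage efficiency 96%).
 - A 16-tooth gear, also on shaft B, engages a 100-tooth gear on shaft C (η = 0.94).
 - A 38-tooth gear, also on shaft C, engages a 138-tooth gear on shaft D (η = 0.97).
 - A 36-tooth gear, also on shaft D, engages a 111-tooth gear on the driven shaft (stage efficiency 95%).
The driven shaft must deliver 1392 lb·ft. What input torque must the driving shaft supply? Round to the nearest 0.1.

Overall ratio R = 2.3721 × 6.25 × 3.6316 × 3.0833 = 166.01; overall efficiency η = 0.96 × 0.94 × 0.97 × 0.95 = 0.8316.
Input torque = output torque / (R × η) = 1392 / (166.01 × 0.8316) = 10.084 lb·ft.

10.1 lb·ft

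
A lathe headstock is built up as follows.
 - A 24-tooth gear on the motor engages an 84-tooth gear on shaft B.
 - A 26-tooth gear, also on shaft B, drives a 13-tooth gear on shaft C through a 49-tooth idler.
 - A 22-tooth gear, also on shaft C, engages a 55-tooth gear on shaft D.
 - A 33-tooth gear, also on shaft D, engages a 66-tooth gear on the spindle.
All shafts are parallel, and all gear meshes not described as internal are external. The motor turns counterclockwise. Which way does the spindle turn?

the motor → shaft B: external mesh, 1 reversal → CW.
shaft B → shaft C: driver → idler → driven is 2 external meshes, 2 reversals → CW.
shaft C → shaft D: external mesh, 1 reversal → CCW.
shaft D → the spindle: external mesh, 1 reversal → CW.
5 reversals in total — an odd number — so the spindle turns opposite to the motor.

clockwise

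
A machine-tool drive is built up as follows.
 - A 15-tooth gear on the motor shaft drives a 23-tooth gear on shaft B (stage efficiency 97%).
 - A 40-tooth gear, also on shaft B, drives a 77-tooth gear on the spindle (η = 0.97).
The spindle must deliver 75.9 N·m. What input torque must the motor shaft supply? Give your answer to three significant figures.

Overall ratio R = 1.5333 × 1.925 = 2.9517; overall efficiency η = 0.97 × 0.97 = 0.9409.
Input torque = output torque / (R × η) = 75.9 / (2.9517 × 0.9409) = 27.329 N·m.

27.3 N·m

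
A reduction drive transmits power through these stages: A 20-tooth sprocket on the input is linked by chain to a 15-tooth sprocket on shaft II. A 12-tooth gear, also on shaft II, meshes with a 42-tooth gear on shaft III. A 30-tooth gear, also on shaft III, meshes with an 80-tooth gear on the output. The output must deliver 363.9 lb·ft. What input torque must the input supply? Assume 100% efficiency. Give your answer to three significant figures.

52.0 lb·ft

Overall ratio R = 0.75 × 3.5 × 2.6667 = 7.
Input torque = output torque / R = 363.9 / 7 = 51.986 lb·ft.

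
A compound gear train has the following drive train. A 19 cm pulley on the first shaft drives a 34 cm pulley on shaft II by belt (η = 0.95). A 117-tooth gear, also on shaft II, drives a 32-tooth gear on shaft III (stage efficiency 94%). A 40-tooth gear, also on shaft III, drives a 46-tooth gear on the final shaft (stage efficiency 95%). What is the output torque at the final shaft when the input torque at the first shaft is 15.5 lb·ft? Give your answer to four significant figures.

Belt: ratio = 34/19 = 1.7895; torque at shaft II = 15.5 × 1.7895 × 0.95 = 26.35 lb·ft.
Gear mesh: ratio = 32/117 = 0.2735; torque at shaft III = 26.35 × 0.2735 × 0.94 = 6.7744 lb·ft.
Gear mesh: ratio = 46/40 = 1.15; torque at the final shaft = 6.7744 × 1.15 × 0.95 = 7.4011 lb·ft.

7.401 lb·ft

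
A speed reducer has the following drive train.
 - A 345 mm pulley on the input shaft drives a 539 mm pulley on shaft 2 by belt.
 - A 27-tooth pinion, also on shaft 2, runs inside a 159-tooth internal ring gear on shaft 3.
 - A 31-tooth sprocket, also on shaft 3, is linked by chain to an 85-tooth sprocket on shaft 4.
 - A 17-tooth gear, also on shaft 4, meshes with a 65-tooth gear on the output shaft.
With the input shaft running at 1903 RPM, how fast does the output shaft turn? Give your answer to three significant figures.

belt 539/345 = 1.5623 → 1903/1.5623 = 1218.1 RPM
internal gear 159/27 = 5.8889 → 1218.1/5.8889 = 206.84 RPM
chain 85/31 = 2.7419 → 206.84/2.7419 = 75.436 RPM
gear mesh 65/17 = 3.8235 → 75.436/3.8235 = 19.729 RPM

19.7 RPM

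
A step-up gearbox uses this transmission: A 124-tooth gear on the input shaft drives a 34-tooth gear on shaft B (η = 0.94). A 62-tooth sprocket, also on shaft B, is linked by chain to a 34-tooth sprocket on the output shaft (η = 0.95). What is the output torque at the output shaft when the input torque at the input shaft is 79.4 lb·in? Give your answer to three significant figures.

After the gear mesh (34/124): 79.4 × 0.27419 × 0.94 = 20.465 lb·in
After the chain (34/62): 20.465 × 0.54839 × 0.95 = 10.661 lb·in

10.7 lb·in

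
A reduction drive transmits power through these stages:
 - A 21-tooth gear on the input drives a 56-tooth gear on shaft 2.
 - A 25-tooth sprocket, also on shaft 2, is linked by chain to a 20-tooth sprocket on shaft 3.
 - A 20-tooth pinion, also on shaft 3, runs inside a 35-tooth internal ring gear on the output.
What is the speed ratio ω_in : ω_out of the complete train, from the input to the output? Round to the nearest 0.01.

3.73

Each stage contributes driven/driver: gear mesh 56/21 = 2.6667, chain 20/25 = 0.8, internal gear 35/20 = 1.75.
Overall: 2.6667 × 0.8 × 1.75 = 3.7333.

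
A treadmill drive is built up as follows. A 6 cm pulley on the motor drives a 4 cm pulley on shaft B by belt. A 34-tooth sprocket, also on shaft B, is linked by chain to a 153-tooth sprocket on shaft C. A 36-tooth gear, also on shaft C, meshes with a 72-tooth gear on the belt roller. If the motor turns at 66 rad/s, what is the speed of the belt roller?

the motor → shaft B (belt, 4/6): 66 ÷ 0.66667 = 99 rad/s
shaft B → shaft C (chain, 153/34): 99 ÷ 4.5 = 22 rad/s
shaft C → the belt roller (gear mesh, 72/36): 22 ÷ 2 = 11 rad/s

11 rad/s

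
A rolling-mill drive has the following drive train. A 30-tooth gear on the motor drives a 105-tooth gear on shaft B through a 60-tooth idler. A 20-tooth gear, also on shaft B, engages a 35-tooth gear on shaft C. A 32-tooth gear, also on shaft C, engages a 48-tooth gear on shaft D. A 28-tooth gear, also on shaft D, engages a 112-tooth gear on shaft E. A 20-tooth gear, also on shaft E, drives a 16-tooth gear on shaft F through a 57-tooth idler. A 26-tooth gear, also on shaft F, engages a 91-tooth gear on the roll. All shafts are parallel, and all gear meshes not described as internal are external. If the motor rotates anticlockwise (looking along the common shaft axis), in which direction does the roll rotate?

anticlockwise

the motor → shaft B: driver → idler → driven is 2 external meshes, 2 reversals → CCW.
shaft B → shaft C: external mesh, 1 reversal → CW.
shaft C → shaft D: external mesh, 1 reversal → CCW.
shaft D → shaft E: external mesh, 1 reversal → CW.
shaft E → shaft F: driver → idler → driven is 2 external meshes, 2 reversals → CW.
shaft F → the roll: external mesh, 1 reversal → CCW.
8 reversals in total — an even number — so the roll turns the same way as the motor.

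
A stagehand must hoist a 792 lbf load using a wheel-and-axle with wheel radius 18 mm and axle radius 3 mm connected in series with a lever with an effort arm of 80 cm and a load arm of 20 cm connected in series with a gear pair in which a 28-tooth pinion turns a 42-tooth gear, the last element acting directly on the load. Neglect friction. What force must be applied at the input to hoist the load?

Wheel-and-axle MA = R/r = 18/3 = 6.
Lever MA = effort arm / load arm = 80/20 = 4.
Gear pair MA = 42/28 = 1.5.
Combined ideal MA = 6 × 4 × 1.5 = 36.
Effort = load / MA = 792 / 36 = 22 lbf.

22 lbf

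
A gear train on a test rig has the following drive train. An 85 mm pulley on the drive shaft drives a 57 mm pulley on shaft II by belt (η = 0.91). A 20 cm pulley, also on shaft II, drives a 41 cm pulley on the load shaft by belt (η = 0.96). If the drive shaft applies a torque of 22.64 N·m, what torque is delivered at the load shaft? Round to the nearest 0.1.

27.2 N·m

Belt: ratio = 57/85 = 0.67059; torque at shaft II = 22.64 × 0.67059 × 0.91 = 13.816 N·m.
Belt: ratio = 41/20 = 2.05; torque at the load shaft = 13.816 × 2.05 × 0.96 = 27.189 N·m.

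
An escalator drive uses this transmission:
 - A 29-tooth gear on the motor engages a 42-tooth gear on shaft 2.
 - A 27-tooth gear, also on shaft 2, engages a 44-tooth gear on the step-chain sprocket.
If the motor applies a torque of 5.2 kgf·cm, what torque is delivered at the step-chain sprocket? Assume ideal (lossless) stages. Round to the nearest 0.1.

12.3 kgf·cm

gear mesh 42/29 = 1.4483 → τ = 5.2·1.4483 = 7.531 kgf·cm
gear mesh 44/27 = 1.6296 → τ = 7.531·1.6296 = 12.273 kgf·cm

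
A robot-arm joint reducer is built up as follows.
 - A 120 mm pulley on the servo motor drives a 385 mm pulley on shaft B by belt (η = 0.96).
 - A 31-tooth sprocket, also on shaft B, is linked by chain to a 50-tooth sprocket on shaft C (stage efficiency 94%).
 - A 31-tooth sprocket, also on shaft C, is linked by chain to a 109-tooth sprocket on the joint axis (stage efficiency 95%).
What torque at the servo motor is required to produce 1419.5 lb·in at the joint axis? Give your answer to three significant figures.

Overall ratio R = 3.2083 × 1.6129 × 3.5161 = 18.195; overall efficiency η = 0.96 × 0.94 × 0.95 = 0.8573.
Input torque = output torque / (R × η) = 1419.5 / (18.195 × 0.8573) = 91.004 lb·in.

91.0 lb·in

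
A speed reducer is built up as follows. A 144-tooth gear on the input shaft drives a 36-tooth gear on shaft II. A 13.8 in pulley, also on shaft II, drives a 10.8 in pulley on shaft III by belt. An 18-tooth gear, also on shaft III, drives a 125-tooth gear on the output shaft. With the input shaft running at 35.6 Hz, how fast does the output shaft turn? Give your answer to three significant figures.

26.2 Hz

gear mesh 36/144 = 0.25 → 35.6/0.25 = 142.4 Hz
belt 10.8/13.8 = 0.78261 → 142.4/0.78261 = 181.96 Hz
gear mesh 125/18 = 6.9444 → 181.96/6.9444 = 26.202 Hz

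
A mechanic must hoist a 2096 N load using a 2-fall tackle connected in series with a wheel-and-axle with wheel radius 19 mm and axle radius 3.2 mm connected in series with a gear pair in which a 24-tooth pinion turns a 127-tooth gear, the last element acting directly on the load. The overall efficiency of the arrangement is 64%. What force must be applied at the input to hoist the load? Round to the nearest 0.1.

Block-and-tackle MA = number of supporting rope parts = 2.
Wheel-and-axle MA = R/r = 19/3.2 = 5.9375.
Gear pair MA = 127/24 = 5.2917.
Combined ideal MA = 2 × 5.9375 × 5.2917 = 62.839.
Actual MA = 62.839 × 0.64 = 40.217.
Effort = load / actual MA = 2096 / 40.217 = 52.118 N.

52.1 N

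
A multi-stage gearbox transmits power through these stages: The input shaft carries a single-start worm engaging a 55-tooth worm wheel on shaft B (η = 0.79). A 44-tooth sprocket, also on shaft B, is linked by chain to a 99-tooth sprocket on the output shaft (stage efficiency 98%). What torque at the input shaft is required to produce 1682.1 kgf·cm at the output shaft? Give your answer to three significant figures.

17.6 kgf·cm

Overall ratio R = 55 × 2.25 = 123.75; overall efficiency η = 0.79 × 0.98 = 0.7742.
Input torque = output torque / (R × η) = 1682.1 / (123.75 × 0.7742) = 17.557 kgf·cm.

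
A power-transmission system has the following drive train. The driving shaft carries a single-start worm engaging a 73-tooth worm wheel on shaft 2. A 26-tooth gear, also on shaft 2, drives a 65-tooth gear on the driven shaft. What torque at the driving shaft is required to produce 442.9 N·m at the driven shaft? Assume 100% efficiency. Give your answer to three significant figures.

Overall ratio R = 73 × 2.5 = 182.5.
Input torque = output torque / R = 442.9 / 182.5 = 2.4268 N·m.

2.43 N·m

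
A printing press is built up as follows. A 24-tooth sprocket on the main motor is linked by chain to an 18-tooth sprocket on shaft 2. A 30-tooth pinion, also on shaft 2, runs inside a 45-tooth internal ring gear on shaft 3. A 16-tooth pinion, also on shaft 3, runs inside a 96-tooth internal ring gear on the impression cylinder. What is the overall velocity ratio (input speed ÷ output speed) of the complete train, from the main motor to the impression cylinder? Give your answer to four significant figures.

6.750

Each stage contributes driven/driver: chain 18/24 = 0.75, internal gear 45/30 = 1.5, internal gear 96/16 = 6.
Overall: 0.75 × 1.5 × 6 = 6.75.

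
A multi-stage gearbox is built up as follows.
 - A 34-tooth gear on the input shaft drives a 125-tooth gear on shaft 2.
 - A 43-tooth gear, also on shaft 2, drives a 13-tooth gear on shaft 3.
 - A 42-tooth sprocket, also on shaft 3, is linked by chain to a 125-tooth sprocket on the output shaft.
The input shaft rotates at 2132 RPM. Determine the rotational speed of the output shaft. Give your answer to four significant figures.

644.5 RPM

gear mesh 125/34 = 3.6765 → 2132/3.6765 = 579.9 RPM
gear mesh 13/43 = 0.30233 → 579.9/0.30233 = 1918.1 RPM
chain 125/42 = 2.9762 → 1918.1/2.9762 = 644.5 RPM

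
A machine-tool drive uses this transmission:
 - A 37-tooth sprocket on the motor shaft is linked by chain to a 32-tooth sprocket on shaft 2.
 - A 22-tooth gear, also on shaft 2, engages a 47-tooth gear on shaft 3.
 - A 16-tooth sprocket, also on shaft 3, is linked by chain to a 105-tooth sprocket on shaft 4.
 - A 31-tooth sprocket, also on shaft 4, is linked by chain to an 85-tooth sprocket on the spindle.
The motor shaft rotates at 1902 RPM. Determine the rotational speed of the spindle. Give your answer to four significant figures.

57.21 RPM

Chain: ratio = 32/37 = 0.86486, so shaft 2 turns at 1902 / 0.86486 = 2199.2 RPM.
Gear mesh: ratio = 47/22 = 2.1364, so shaft 3 turns at 2199.2 / 2.1364 = 1029.4 RPM.
Chain: ratio = 105/16 = 6.5625, so shaft 4 turns at 1029.4 / 6.5625 = 156.86 RPM.
Chain: ratio = 85/31 = 2.7419, so the spindle turns at 156.86 / 2.7419 = 57.208 RPM.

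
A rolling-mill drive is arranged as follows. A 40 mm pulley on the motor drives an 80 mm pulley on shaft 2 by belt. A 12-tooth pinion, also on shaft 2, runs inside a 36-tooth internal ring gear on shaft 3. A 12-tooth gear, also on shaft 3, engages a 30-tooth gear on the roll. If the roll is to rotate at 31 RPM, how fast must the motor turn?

465 RPM

Overall ratio R = 2 × 3 × 2.5 = 15.
Required input speed = output speed × R = 31 × 15 = 465 RPM.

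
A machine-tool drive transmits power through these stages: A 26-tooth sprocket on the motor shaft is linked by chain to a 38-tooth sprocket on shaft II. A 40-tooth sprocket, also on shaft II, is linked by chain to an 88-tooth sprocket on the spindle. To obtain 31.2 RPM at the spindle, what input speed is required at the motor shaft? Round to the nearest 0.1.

Overall ratio R = 1.4615 × 2.2 = 3.2154.
Required input speed = output speed × R = 31.2 × 3.2154 = 100.32 RPM.

100.3 RPM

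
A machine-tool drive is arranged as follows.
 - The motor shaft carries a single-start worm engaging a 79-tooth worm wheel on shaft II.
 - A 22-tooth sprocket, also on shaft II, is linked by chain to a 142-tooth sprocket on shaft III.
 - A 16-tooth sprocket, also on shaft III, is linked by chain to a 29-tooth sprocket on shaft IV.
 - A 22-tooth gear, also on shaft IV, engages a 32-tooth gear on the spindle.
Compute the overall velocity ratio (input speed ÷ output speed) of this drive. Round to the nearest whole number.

Each stage contributes driven/driver: worm 79/1 = 79, chain 142/22 = 6.4545, chain 29/16 = 1.8125, gear mesh 32/22 = 1.4545.
Overall: 79 × 6.4545 × 1.8125 × 1.4545 = 1344.3.

1344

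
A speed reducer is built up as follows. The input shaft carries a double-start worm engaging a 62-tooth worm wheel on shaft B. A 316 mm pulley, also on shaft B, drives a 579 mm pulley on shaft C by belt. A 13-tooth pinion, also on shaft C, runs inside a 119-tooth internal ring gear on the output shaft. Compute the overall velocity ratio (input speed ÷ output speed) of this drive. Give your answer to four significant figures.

Each stage contributes driven/driver: worm 62/2 = 31, belt 579/316 = 1.8323, internal gear 119/13 = 9.1538.
Overall: 31 × 1.8323 × 9.1538 = 519.94.

519.9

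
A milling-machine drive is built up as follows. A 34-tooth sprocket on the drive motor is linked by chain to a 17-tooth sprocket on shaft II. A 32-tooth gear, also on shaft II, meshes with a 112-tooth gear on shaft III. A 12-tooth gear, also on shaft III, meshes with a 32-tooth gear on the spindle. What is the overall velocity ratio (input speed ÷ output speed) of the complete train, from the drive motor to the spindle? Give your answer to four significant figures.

Each stage contributes driven/driver: chain 17/34 = 0.5, gear mesh 112/32 = 3.5, gear mesh 32/12 = 2.6667.
Overall: 0.5 × 3.5 × 2.6667 = 4.6667.

4.667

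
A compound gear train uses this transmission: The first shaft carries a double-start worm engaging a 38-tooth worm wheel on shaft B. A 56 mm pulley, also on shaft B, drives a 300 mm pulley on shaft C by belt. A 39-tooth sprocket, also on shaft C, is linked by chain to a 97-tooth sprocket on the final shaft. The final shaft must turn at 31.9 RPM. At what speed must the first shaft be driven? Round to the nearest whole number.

Overall ratio R = 19 × 5.3571 × 2.4872 = 253.16.
Required input speed = output speed × R = 31.9 × 253.16 = 8075.8 RPM.

8076 RPM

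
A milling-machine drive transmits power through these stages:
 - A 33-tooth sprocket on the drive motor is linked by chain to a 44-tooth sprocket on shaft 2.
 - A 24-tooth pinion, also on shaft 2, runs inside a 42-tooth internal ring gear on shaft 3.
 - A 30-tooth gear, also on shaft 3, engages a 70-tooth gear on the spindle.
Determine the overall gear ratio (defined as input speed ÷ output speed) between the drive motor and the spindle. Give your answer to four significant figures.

5.444

Each stage contributes driven/driver: chain 44/33 = 1.3333, internal gear 42/24 = 1.75, gear mesh 70/30 = 2.3333.
Overall: 1.3333 × 1.75 × 2.3333 = 5.4444.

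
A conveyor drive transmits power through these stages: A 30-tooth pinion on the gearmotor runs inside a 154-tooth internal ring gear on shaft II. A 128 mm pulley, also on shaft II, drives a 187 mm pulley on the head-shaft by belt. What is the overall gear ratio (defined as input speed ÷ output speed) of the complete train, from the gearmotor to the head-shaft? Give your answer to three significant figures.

Each stage contributes driven/driver: internal gear 154/30 = 5.1333, belt 187/128 = 1.4609.
Overall: 5.1333 × 1.4609 = 7.4995.

7.50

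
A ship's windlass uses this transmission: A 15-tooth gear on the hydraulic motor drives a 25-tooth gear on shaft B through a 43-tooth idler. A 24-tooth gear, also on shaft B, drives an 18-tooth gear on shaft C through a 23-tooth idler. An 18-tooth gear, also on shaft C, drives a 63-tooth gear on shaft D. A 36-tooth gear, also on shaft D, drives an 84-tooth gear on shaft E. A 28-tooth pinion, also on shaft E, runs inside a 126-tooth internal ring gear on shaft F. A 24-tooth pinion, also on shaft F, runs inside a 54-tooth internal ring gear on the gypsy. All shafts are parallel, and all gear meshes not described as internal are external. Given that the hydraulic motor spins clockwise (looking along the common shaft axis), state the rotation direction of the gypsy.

clockwise

the hydraulic motor → shaft B: driver → idler → driven is 2 external meshes, 2 reversals → CW.
shaft B → shaft C: driver → idler → driven is 2 external meshes, 2 reversals → CW.
shaft C → shaft D: external mesh, 1 reversal → CCW.
shaft D → shaft E: external mesh, 1 reversal → CW.
shaft E → shaft F: internal mesh, same direction → CW.
shaft F → the gypsy: internal mesh, same direction → CW.
6 reversals in total — an even number — so the gypsy turns the same way as the hydraulic motor.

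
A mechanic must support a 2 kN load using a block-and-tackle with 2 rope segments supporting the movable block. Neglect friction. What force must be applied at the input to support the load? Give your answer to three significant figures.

Block-and-tackle MA = number of supporting rope parts = 2.
Effort = load / MA = 2 / 2 = 1 kN.

1.00 kN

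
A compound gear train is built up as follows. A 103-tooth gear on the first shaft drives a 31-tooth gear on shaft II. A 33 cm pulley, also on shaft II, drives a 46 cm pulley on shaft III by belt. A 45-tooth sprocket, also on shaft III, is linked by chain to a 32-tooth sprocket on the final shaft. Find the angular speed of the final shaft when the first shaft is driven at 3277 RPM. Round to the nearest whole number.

10984 RPM

Gear mesh: ratio = 31/103 = 0.30097, so shaft II turns at 3277 / 0.30097 = 10888 RPM.
Belt: ratio = 46/33 = 1.3939, so shaft III turns at 10888 / 1.3939 = 7811 RPM.
Chain: ratio = 32/45 = 0.71111, so the final shaft turns at 7811 / 0.71111 = 10984 RPM.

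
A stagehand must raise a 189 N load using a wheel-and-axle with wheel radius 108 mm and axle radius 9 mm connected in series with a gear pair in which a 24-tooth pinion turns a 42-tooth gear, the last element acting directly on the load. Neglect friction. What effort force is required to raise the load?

Wheel-and-axle MA = R/r = 108/9 = 12.
Gear pair MA = 42/24 = 1.75.
Combined ideal MA = 12 × 1.75 = 21.
Effort = load / MA = 189 / 21 = 9 N.

9 N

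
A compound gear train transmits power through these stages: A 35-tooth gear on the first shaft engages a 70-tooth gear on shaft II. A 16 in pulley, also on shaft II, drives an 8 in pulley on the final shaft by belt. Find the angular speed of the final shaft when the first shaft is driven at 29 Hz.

29 Hz

gear mesh 70/35 = 2 → 29/2 = 14.5 Hz
belt 8/16 = 0.5 → 14.5/0.5 = 29 Hz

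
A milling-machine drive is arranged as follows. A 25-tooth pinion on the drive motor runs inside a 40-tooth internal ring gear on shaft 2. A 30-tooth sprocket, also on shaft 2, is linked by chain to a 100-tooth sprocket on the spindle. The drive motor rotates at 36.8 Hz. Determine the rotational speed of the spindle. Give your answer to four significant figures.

Internal gear: ratio = 40/25 = 1.6, so shaft 2 turns at 36.8 / 1.6 = 23 Hz.
Chain: ratio = 100/30 = 3.3333, so the spindle turns at 23 / 3.3333 = 6.9 Hz.

6.900 Hz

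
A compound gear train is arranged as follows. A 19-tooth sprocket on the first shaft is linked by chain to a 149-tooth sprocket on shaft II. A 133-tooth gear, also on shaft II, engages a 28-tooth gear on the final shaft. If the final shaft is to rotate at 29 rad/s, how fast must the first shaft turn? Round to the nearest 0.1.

47.9 rad/s

Overall ratio R = 7.8421 × 0.21053 = 1.651.
Required input speed = output speed × R = 29 × 1.651 = 47.878 rad/s.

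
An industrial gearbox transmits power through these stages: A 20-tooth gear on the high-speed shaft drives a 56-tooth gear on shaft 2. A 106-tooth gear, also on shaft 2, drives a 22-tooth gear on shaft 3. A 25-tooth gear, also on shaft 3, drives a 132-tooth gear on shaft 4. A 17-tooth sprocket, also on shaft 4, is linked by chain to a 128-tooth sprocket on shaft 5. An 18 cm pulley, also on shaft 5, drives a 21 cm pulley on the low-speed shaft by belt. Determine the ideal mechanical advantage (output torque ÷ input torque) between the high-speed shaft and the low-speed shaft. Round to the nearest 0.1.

27.0

Each stage contributes driven/driver: gear mesh 56/20 = 2.8, gear mesh 22/106 = 0.20755, gear mesh 132/25 = 5.28, chain 128/17 = 7.5294, belt 21/18 = 1.1667.
Overall: 2.8 × 0.20755 × 5.28 × 7.5294 × 1.1667 = 26.954.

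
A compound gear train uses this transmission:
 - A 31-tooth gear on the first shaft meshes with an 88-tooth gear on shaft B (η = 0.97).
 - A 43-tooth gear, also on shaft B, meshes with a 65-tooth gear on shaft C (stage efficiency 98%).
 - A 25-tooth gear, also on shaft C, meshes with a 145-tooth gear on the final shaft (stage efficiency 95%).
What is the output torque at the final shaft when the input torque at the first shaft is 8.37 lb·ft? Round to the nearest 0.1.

Gear mesh: ratio = 88/31 = 2.8387; torque at shaft B = 8.37 × 2.8387 × 0.97 = 23.047 lb·ft.
Gear mesh: ratio = 65/43 = 1.5116; torque at shaft C = 23.047 × 1.5116 × 0.98 = 34.142 lb·ft.
Gear mesh: ratio = 145/25 = 5.8; torque at the final shaft = 34.142 × 5.8 × 0.95 = 188.12 lb·ft.

188.1 lb·ft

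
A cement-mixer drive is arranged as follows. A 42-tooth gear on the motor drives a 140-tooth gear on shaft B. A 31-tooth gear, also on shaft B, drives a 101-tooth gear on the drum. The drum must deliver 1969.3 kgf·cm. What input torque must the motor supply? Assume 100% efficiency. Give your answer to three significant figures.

Overall ratio R = 3.3333 × 3.2581 = 10.86.
Input torque = output torque / R = 1969.3 / 10.86 = 181.33 kgf·cm.

181 kgf·cm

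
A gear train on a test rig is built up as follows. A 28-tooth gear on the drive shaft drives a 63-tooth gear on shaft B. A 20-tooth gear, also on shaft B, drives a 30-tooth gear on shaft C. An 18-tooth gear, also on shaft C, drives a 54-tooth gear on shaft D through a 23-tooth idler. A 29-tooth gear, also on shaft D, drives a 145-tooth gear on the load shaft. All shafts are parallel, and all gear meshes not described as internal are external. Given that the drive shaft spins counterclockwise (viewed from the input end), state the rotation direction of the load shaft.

clockwise

the drive shaft → shaft B: external mesh, 1 reversal → CW.
shaft B → shaft C: external mesh, 1 reversal → CCW.
shaft C → shaft D: driver → idler → driven is 2 external meshes, 2 reversals → CCW.
shaft D → the load shaft: external mesh, 1 reversal → CW.
5 reversals in total — an odd number — so the load shaft turns opposite to the drive shaft.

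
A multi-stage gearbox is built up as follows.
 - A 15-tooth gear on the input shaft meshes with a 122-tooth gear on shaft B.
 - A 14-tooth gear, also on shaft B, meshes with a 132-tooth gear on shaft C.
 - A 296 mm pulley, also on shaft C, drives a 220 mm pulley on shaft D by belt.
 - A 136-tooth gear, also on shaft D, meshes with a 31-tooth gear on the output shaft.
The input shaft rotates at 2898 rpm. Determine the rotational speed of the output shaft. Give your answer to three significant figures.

Gear mesh: ratio = 122/15 = 8.1333, so shaft B turns at 2898 / 8.1333 = 356.31 rpm.
Gear mesh: ratio = 132/14 = 9.4286, so shaft C turns at 356.31 / 9.4286 = 37.791 rpm.
Belt: ratio = 220/296 = 0.74324, so shaft D turns at 37.791 / 0.74324 = 50.846 rpm.
Gear mesh: ratio = 31/136 = 0.22794, so the output shaft turns at 50.846 / 0.22794 = 223.06 rpm.

223 rpm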